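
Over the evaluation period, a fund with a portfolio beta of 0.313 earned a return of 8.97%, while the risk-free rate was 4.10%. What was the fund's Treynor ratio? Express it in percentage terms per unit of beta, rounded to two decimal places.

15.56%

Treynor = (R_P − R_f) / β_P = (8.97% − 4.10%) / 0.3130 = 4.87% / 0.3130 = 15.56%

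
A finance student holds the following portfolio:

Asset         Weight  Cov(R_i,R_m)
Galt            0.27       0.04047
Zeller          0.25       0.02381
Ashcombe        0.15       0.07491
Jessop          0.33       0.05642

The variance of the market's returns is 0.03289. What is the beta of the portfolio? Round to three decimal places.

β_Galt = 0.04047 / 0.03289 = 1.2305
β_Zeller = 0.02381 / 0.03289 = 0.7239
β_Ashcombe = 0.07491 / 0.03289 = 2.2776
β_Jessop = 0.05642 / 0.03289 = 1.7154
β_P = Σ w_i β_i = 0.27×1.2305 + 0.25×0.7239 + 0.15×2.2776 + 0.33×1.7154 = 1.4209

1.421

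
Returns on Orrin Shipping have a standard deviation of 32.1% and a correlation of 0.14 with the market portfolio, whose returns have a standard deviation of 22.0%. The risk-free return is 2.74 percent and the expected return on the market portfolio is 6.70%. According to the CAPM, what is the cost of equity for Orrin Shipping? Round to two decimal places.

β = ρ × σ_i / σ_m = 0.14 × 32.1% / 22.0% = 0.2043
MRP = 6.70% − 2.74% = 3.96%
E(R) = 2.74% + 0.2043 × 3.96% = 3.55%

3.55%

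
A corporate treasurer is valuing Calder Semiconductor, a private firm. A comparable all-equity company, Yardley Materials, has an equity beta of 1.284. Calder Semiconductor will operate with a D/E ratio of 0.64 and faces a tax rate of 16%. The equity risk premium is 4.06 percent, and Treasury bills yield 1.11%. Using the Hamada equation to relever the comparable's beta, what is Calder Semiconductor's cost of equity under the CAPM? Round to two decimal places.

β_L = β_U × [1 + (1 − t)(D/E)] = 1.284 × [1 + (1 − 0.16) × 0.64]
    = 1.284 × [1 + 0.84 × 0.64] = 1.284 × 1.5376 = 1.9743
E(R) = R_f + β_L × MRP = 1.11% + 1.9743 × 4.06% = 9.13%

9.13%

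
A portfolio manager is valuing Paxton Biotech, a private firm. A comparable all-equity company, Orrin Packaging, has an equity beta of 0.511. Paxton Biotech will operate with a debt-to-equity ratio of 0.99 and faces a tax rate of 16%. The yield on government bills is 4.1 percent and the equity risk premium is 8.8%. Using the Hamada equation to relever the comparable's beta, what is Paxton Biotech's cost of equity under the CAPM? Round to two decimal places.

12.34%

β_L = β_U × [1 + (1 − t)(D/E)] = 0.511 × [1 + (1 − 0.16) × 0.99]
    = 0.511 × [1 + 0.84 × 0.99] = 0.511 × 1.8316 = 0.9359
E(R) = R_f + β_L × MRP = 4.1% + 0.9359 × 8.8% = 12.34%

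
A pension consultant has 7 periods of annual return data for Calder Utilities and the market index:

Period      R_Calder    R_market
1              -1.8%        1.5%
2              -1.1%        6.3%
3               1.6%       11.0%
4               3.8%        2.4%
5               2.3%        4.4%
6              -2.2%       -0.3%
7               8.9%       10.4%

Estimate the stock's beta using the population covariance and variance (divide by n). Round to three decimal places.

Mean R_i = (-1.8 − 1.1 + 1.6 + 3.8 + 2.3 − 2.2 + 8.9) / 7 = 1.6429%
Mean R_m = (1.5 + 6.3 + 11.0 + 2.4 + 4.4 − 0.3 + 10.4) / 7 = 5.1000%
Σ(R_i − R̄_i)(R_m − R̄_m) = 61.7800  ⇒  Cov = 61.7800 / 7 = 8.8257
Σ(R_m − R̄_m)² = 114.2400  ⇒  Var(R_m) = 114.2400 / 7 = 16.3200
β = Cov / Var(R_m) = 8.8257 / 16.3200 = 0.5408

0.541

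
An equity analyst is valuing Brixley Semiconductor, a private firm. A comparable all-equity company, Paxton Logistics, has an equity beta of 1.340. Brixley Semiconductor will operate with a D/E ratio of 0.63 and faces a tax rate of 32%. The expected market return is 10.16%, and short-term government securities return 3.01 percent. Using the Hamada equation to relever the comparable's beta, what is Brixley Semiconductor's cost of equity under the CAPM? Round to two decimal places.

16.70%

β_L = β_U × [1 + (1 − t)(D/E)] = 1.340 × [1 + (1 − 0.32) × 0.63]
    = 1.340 × [1 + 0.68 × 0.63] = 1.340 × 1.4284 = 1.9141
MRP = 10.16% − 3.01% = 7.15%
E(R) = R_f + β_L × MRP = 3.01% + 1.9141 × 7.15% = 16.70%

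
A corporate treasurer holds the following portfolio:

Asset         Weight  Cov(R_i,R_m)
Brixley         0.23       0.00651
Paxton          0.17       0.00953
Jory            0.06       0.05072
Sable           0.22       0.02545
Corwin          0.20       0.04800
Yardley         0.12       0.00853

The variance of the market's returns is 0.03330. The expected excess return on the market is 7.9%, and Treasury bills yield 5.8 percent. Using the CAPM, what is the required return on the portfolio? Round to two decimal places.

β_Brixley = 0.00651 / 0.03330 = 0.1955
β_Paxton = 0.00953 / 0.03330 = 0.2862
β_Jory = 0.05072 / 0.03330 = 1.5231
β_Sable = 0.02545 / 0.03330 = 0.7643
β_Corwin = 0.04800 / 0.03330 = 1.4414
β_Yardley = 0.00853 / 0.03330 = 0.2562
β_P = Σ w_i β_i = 0.23×0.1955 + 0.17×0.2862 + 0.06×1.5231 + 0.22×0.7643 + 0.20×1.4414 + 0.12×0.2562 = 0.6722
E(R_P) = R_f + β_P × MRP = 5.8% + 0.6722 × 7.9% = 11.11%

11.11%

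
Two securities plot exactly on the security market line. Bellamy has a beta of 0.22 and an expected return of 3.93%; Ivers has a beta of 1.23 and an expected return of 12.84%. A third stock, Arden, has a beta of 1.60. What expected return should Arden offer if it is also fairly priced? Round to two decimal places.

MRP (SML slope) = (12.84% − 3.93%) / (1.23 − 0.22) = 8.91% / 1.01 = 8.8218%
R_f (intercept) = 3.93% − 0.22 × 8.8218% = 1.9892%
E(R_Arden) = R_f + β × MRP = 1.9892% + 1.60 × 8.8218% = 16.10%

16.10%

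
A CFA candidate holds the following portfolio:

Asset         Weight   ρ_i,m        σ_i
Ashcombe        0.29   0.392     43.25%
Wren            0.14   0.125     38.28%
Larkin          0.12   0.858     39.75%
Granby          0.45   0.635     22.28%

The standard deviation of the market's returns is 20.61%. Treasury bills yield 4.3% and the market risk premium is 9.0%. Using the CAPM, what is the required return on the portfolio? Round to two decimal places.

11.31%

β_Ashcombe = 0.392 × 43.25% / 20.61% = 0.8226
β_Wren = 0.125 × 38.28% / 20.61% = 0.2322
β_Larkin = 0.858 × 39.75% / 20.61% = 1.6548
β_Granby = 0.635 × 22.28% / 20.61% = 0.6865
β_P = Σ w_i β_i = 0.29×0.8226 + 0.14×0.2322 + 0.12×1.6548 + 0.45×0.6865 = 0.7786
E(R_P) = R_f + β_P × MRP = 4.3% + 0.7786 × 9.0% = 11.31%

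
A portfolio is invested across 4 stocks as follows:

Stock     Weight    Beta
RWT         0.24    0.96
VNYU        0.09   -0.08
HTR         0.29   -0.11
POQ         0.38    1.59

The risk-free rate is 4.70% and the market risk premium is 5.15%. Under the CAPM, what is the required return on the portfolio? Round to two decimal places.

8.80%

β_P = Σ w_i β_i = 0.24×0.96 + 0.09×-0.08 + 0.29×-0.11 + 0.38×1.59 = 0.7955
E(R_P) = R_f + β_P × MRP = 4.70% + 0.7955 × 5.15% = 8.80%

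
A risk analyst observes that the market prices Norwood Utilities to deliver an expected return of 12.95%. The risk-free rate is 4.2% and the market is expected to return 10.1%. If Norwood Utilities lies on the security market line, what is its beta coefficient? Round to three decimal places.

MRP = 10.1% − 4.2% = 5.90%
β = (E(R) − R_f) / MRP = (12.95% − 4.2%) / 5.9% = 8.75% / 5.9% = 1.483

1.483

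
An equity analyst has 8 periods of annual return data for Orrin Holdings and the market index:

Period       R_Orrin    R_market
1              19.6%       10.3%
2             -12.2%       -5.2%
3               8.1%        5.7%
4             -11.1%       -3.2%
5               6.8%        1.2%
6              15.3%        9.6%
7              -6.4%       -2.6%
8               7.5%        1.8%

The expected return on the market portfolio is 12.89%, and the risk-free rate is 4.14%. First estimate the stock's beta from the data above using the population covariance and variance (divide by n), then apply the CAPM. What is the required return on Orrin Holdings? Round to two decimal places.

21.28%

Mean R_i = (19.6 − 12.2 + 8.1 − 11.1 + 6.8 + 15.3 − 6.4 + 7.5) / 8 = 3.4500%
Mean R_m = (10.3 − 5.2 + 5.7 − 3.2 + 1.2 + 9.6 − 2.6 + 1.8) / 8 = 2.2000%
Σ(R_i − R̄_i)(R_m − R̄_m) = 471.4700  ⇒  Cov = 471.4700 / 8 = 58.9338
Σ(R_m − R̄_m)² = 240.7400  ⇒  Var(R_m) = 240.7400 / 8 = 30.0925
β = Cov / Var(R_m) = 58.9338 / 30.0925 = 1.9584
MRP = 12.89% − 4.14% = 8.75%
E(R) = R_f + β × MRP = 4.14% + 1.9584 × 8.75% = 21.28%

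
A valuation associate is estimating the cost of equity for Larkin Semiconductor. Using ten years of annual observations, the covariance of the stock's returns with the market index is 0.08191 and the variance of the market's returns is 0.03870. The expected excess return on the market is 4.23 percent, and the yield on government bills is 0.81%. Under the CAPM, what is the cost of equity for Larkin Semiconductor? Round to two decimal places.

β = Cov(R_i, R_m) / Var(R_m) = 0.08191 / 0.03870 = 2.1165
E(R) = R_f + β × MRP = 0.81% + 2.1165 × 4.23% = 9.76%

9.76%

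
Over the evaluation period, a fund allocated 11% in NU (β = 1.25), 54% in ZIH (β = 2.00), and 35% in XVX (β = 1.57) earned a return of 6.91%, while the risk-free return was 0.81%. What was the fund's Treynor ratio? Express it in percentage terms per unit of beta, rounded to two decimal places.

3.45%

β_P = 0.11×1.25 + 0.54×2.00 + 0.35×1.57 = 1.7670
Treynor = (R_P − R_f) / β_P = (6.91% − 0.81%) / 1.7670 = 6.10% / 1.7670 = 3.45%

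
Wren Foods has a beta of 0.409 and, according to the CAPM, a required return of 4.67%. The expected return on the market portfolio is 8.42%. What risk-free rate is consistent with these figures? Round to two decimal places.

2.07%

E(R) = R_f + β(E(R_m) − R_f) = R_f(1 − β) + β·E(R_m)
4.67% = R_f × (1 − 0.409) + 0.409 × 8.42%
4.67% = R_f × 0.591 + 3.44378%
R_f = (4.67% − 3.44378%) / 0.591 = 2.07%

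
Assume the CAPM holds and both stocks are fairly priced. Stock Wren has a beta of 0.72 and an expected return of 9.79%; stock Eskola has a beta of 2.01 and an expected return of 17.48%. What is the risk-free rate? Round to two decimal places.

5.50%

Both satisfy E(R) = R_f + β·MRP, so the slope of the SML is
MRP = (17.48% − 9.79%) / (2.01 − 0.72) = 7.69% / 1.29 = 5.9612%
R_f = E(R_Wren) − β_Wren·MRP = 9.79% − 0.72 × 5.9612% = 5.4979%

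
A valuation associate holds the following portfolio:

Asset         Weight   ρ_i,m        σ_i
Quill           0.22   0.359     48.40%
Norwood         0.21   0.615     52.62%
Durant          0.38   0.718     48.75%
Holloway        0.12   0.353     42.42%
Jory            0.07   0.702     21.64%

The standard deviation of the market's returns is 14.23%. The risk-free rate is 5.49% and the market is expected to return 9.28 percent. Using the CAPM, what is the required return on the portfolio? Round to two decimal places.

β_Quill = 0.359 × 48.40% / 14.23% = 1.2211
β_Norwood = 0.615 × 52.62% / 14.23% = 2.2742
β_Durant = 0.718 × 48.75% / 14.23% = 2.4598
β_Holloway = 0.353 × 42.42% / 14.23% = 1.0523
β_Jory = 0.702 × 21.64% / 14.23% = 1.0676
β_P = Σ w_i β_i = 0.22×1.2211 + 0.21×2.2742 + 0.38×2.4598 + 0.12×1.0523 + 0.07×1.0676 = 1.8820
MRP = 9.28% − 5.49% = 3.79%
E(R_P) = R_f + β_P × MRP = 5.49% + 1.8820 × 3.79% = 12.62%

12.62%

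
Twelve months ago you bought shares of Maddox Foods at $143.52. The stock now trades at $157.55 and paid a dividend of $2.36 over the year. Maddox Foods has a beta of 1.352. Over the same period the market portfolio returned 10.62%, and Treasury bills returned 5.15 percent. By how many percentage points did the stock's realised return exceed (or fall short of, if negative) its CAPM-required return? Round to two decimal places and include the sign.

-1.13%

Realised HPR = (P1 + D1 − P0) / P0 = (157.55 + 2.36 − 143.52) / 143.52 = 16.39 / 143.52 = 11.4200%
MRP = 10.62% − 5.15% = 5.47%
CAPM required = R_f + β·MRP = 5.15% + 1.352 × 5.47% = 12.54544%
α = realised − required = 11.4200% − 12.54544% = -1.13%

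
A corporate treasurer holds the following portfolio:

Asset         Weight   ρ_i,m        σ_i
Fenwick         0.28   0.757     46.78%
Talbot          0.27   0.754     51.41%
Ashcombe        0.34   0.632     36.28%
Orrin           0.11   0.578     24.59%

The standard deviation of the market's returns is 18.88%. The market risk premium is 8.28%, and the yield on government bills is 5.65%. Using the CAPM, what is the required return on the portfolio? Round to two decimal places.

18.69%

β_Fenwick = 0.757 × 46.78% / 18.88% = 1.8757
β_Talbot = 0.754 × 51.41% / 18.88% = 2.0531
β_Ashcombe = 0.632 × 36.28% / 18.88% = 1.2145
β_Orrin = 0.578 × 24.59% / 18.88% = 0.7528
β_P = Σ w_i β_i = 0.28×1.8757 + 0.27×2.0531 + 0.34×1.2145 + 0.11×0.7528 = 1.5753
E(R_P) = R_f + β_P × MRP = 5.65% + 1.5753 × 8.28% = 18.69%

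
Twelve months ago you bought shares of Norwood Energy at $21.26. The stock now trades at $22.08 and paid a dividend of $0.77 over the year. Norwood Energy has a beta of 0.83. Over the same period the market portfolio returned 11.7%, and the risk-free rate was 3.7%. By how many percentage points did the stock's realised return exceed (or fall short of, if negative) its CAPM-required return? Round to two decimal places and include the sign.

Realised HPR = (P1 + D1 − P0) / P0 = (22.08 + 0.77 − 21.26) / 21.26 = 1.59 / 21.26 = 7.4788%
MRP = 11.7% − 3.7% = 8.00%
CAPM required = R_f + β·MRP = 3.7% + 0.83 × 8.0% = 10.3400%
α = realised − required = 7.4788% − 10.3400% = -2.86%

-2.86%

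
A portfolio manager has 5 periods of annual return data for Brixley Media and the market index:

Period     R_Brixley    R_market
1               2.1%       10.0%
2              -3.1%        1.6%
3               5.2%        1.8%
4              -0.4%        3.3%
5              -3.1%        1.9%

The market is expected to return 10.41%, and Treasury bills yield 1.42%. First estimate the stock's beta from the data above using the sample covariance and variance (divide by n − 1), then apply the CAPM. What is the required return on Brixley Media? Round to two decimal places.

4.16%

Mean R_i = (2.1 − 3.1 + 5.2 − 0.4 − 3.1) / 5 = 0.1400%
Mean R_m = (10.0 + 1.6 + 1.8 + 3.3 + 1.9) / 5 = 3.7200%
Σ(R_i − R̄_i)(R_m − R̄_m) = 15.5860  ⇒  Cov = 15.5860 / 4 = 3.8965
Σ(R_m − R̄_m)² = 51.1080  ⇒  Var(R_m) = 51.1080 / 4 = 12.7770
β = Cov / Var(R_m) = 3.8965 / 12.7770 = 0.3050
MRP = 10.41% − 1.42% = 8.99%
E(R) = R_f + β × MRP = 1.42% + 0.3050 × 8.99% = 4.16%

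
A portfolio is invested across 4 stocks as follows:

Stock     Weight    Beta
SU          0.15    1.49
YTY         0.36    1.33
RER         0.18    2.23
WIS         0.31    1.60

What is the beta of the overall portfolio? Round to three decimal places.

1.600

β_P = Σ w_i β_i = 0.15×1.49 + 0.36×1.33 + 0.18×2.23 + 0.31×1.60 = 1.5997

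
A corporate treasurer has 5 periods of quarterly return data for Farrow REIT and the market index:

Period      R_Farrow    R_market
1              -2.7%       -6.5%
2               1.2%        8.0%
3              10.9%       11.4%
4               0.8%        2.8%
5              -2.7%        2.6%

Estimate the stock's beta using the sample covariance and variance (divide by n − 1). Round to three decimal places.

0.648

Mean R_i = (-2.7 + 1.2 + 10.9 + 0.8 − 2.7) / 5 = 1.5000%
Mean R_m = (-6.5 + 8.0 + 11.4 + 2.8 + 2.6) / 5 = 3.6600%
Σ(R_i − R̄_i)(R_m − R̄_m) = 119.1800  ⇒  Cov = 119.1800 / 4 = 29.7950
Σ(R_m − R̄_m)² = 183.8320  ⇒  Var(R_m) = 183.8320 / 4 = 45.9580
β = Cov / Var(R_m) = 29.7950 / 45.9580 = 0.6483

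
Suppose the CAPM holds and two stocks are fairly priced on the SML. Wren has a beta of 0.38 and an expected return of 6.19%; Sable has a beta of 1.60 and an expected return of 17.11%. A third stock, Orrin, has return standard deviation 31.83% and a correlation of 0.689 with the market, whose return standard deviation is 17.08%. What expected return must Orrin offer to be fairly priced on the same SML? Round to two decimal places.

MRP = (17.11% − 6.19%) / (1.60 − 0.38) = 8.9508%
R_f = 6.19% − 0.38 × 8.9508% = 2.7887%
β_Orrin = ρ·σ_i/σ_m = 0.689 × 31.83 / 17.08 = 1.2840
E(R_Orrin) = R_f + β × MRP = 2.7887% + 1.2840 × 8.9508% = 14.28%

14.28%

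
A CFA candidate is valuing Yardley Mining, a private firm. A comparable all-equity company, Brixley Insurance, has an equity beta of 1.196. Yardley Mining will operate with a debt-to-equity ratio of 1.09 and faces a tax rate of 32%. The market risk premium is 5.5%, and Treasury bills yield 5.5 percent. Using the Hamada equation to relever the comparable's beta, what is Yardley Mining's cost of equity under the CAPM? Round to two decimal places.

β_L = β_U × [1 + (1 − t)(D/E)] = 1.196 × [1 + (1 − 0.32) × 1.09]
    = 1.196 × [1 + 0.68 × 1.09] = 1.196 × 1.7412 = 2.0825
E(R) = R_f + β_L × MRP = 5.5% + 2.0825 × 5.5% = 16.95%

16.95%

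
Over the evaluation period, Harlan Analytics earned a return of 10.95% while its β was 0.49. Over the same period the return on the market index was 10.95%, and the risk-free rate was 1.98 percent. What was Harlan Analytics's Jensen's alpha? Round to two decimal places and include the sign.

+4.57%

Market excess return = 10.95% − 1.98% = 8.97%
CAPM benchmark = R_f + β(R_m − R_f) = 1.98% + 0.49 × 8.97% = 6.3753%
α = actual − benchmark = 10.95% − 6.3753% = +4.57%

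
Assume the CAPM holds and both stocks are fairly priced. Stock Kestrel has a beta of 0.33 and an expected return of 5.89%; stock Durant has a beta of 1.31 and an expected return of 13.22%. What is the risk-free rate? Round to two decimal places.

Both satisfy E(R) = R_f + β·MRP, so the slope of the SML is
MRP = (13.22% − 5.89%) / (1.31 − 0.33) = 7.33% / 0.98 = 7.4796%
R_f = E(R_Kestrel) − β_Kestrel·MRP = 5.89% − 0.33 × 7.4796% = 3.4217%

3.42%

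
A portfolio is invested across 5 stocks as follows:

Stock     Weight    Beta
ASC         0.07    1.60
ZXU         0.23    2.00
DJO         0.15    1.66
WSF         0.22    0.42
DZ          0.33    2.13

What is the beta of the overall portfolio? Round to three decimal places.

β_P = Σ w_i β_i = 0.07×1.60 + 0.23×2.00 + 0.15×1.66 + 0.22×0.42 + 0.33×2.13 = 1.6163

1.616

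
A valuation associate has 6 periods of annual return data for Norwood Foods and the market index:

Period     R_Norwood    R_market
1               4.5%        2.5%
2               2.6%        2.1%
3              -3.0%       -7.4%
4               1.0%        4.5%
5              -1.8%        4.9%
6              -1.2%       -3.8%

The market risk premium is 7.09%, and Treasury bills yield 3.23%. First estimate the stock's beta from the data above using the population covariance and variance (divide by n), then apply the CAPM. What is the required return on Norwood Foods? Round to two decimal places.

Mean R_i = (4.5 + 2.6 − 3.0 + 1.0 − 1.8 − 1.2) / 6 = 0.3500%
Mean R_m = (2.5 + 2.1 − 7.4 + 4.5 + 4.9 − 3.8) / 6 = 0.4667%
Σ(R_i − R̄_i)(R_m − R̄_m) = 38.1700  ⇒  Cov = 38.1700 / 6 = 6.3617
Σ(R_m − R̄_m)² = 122.8133  ⇒  Var(R_m) = 122.8133 / 6 = 20.4689
β = Cov / Var(R_m) = 6.3617 / 20.4689 = 0.3108
E(R) = R_f + β × MRP = 3.23% + 0.3108 × 7.09% = 5.43%

5.43%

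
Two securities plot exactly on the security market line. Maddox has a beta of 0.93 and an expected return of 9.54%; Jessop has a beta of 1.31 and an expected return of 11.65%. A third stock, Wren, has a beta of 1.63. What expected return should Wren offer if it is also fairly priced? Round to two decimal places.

MRP (SML slope) = (11.65% − 9.54%) / (1.31 − 0.93) = 2.11% / 0.38 = 5.5526%
R_f (intercept) = 9.54% − 0.93 × 5.5526% = 4.3761%
E(R_Wren) = R_f + β × MRP = 4.3761% + 1.63 × 5.5526% = 13.43%

13.43%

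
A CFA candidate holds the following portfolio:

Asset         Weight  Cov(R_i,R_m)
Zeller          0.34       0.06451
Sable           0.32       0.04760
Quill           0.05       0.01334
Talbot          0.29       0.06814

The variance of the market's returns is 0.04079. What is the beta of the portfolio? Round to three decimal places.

β_Zeller = 0.06451 / 0.04079 = 1.5815
β_Sable = 0.04760 / 0.04079 = 1.1670
β_Quill = 0.01334 / 0.04079 = 0.3270
β_Talbot = 0.06814 / 0.04079 = 1.6705
β_P = Σ w_i β_i = 0.34×1.5815 + 0.32×1.1670 + 0.05×0.3270 + 0.29×1.6705 = 1.4119

1.412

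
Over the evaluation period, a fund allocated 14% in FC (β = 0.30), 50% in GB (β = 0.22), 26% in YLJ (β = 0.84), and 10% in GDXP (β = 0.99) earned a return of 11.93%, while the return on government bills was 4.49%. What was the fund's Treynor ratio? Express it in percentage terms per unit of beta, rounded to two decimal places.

β_P = 0.14×0.30 + 0.50×0.22 + 0.26×0.84 + 0.10×0.99 = 0.4694
Treynor = (R_P − R_f) / β_P = (11.93% − 4.49%) / 0.4694 = 7.44% / 0.4694 = 15.85%

15.85%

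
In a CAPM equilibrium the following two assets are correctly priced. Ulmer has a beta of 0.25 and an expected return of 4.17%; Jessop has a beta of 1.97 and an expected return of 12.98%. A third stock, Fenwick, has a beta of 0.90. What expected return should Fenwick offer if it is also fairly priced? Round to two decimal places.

MRP (SML slope) = (12.98% − 4.17%) / (1.97 − 0.25) = 8.81% / 1.72 = 5.1221%
R_f (intercept) = 4.17% − 0.25 × 5.1221% = 2.8895%
E(R_Fenwick) = R_f + β × MRP = 2.8895% + 0.90 × 5.1221% = 7.50%

7.50%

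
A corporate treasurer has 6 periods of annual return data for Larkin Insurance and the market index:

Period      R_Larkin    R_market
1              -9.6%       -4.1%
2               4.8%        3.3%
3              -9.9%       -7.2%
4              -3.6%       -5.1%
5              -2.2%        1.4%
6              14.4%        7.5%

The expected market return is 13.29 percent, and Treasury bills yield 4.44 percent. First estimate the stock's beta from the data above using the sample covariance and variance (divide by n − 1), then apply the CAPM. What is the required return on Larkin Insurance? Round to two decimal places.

Mean R_i = (-9.6 + 4.8 − 9.9 − 3.6 − 2.2 + 14.4) / 6 = -1.0167%
Mean R_m = (-4.1 + 3.3 − 7.2 − 5.1 + 1.4 + 7.5) / 6 = -0.7000%
Σ(R_i − R̄_i)(R_m − R̄_m) = 245.4900  ⇒  Cov = 245.4900 / 5 = 49.0980
Σ(R_m − R̄_m)² = 160.8200  ⇒  Var(R_m) = 160.8200 / 5 = 32.1640
β = Cov / Var(R_m) = 49.0980 / 32.1640 = 1.5265
MRP = 13.29% − 4.44% = 8.85%
E(R) = R_f + β × MRP = 4.44% + 1.5265 × 8.85% = 17.95%

17.95%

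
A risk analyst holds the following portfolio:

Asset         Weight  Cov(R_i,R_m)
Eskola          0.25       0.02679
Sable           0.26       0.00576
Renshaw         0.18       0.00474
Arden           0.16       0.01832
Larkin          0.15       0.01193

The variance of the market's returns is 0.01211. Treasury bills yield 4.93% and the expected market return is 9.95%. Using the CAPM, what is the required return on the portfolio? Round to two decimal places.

β_Eskola = 0.02679 / 0.01211 = 2.2122
β_Sable = 0.00576 / 0.01211 = 0.4756
β_Renshaw = 0.00474 / 0.01211 = 0.3914
β_Arden = 0.01832 / 0.01211 = 1.5128
β_Larkin = 0.01193 / 0.01211 = 0.9851
β_P = Σ w_i β_i = 0.25×2.2122 + 0.26×0.4756 + 0.18×0.3914 + 0.16×1.5128 + 0.15×0.9851 = 1.1370
MRP = 9.95% − 4.93% = 5.02%
E(R_P) = R_f + β_P × MRP = 4.93% + 1.1370 × 5.02% = 10.64%

10.64%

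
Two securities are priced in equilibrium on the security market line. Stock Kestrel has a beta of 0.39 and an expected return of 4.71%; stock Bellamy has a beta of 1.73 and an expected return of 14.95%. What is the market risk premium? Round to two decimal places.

7.64%

Both satisfy E(R) = R_f + β·MRP, so the slope of the SML is
MRP = (14.95% − 4.71%) / (1.73 − 0.39) = 10.24% / 1.34 = 7.6418%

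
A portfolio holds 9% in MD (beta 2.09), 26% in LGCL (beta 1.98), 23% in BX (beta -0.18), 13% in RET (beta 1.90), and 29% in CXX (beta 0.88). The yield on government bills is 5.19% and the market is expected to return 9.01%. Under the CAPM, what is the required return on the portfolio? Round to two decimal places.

β_P = Σ w_i β_i = 0.09×2.09 + 0.26×1.98 + 0.23×-0.18 + 0.13×1.90 + 0.29×0.88 = 1.1637
MRP = 9.01% − 5.19% = 3.82%
E(R_P) = R_f + β_P × MRP = 5.19% + 1.1637 × 3.82% = 9.64%

9.64%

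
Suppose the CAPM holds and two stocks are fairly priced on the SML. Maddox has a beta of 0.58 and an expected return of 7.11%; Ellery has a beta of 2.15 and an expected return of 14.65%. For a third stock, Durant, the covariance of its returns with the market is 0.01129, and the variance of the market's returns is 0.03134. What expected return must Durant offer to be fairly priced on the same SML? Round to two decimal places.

6.05%

MRP = (14.65% − 7.11%) / (2.15 − 0.58) = 4.8025%
R_f = 7.11% − 0.58 × 4.8025% = 4.3246%
β_Durant = Cov / Var(R_m) = 0.01129 / 0.03134 = 0.3602
E(R_Durant) = R_f + β × MRP = 4.3246% + 0.3602 × 4.8025% = 6.05%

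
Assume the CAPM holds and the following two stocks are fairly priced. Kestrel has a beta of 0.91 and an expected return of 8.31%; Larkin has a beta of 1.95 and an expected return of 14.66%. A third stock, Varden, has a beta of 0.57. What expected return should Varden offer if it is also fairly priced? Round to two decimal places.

6.23%

MRP (SML slope) = (14.66% − 8.31%) / (1.95 − 0.91) = 6.35% / 1.04 = 6.1058%
R_f (intercept) = 8.31% − 0.91 × 6.1058% = 2.7537%
E(R_Varden) = R_f + β × MRP = 2.7537% + 0.57 × 6.1058% = 6.23%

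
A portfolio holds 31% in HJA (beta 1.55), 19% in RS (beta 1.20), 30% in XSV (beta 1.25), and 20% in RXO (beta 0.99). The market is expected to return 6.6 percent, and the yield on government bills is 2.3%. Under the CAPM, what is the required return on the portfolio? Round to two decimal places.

β_P = Σ w_i β_i = 0.31×1.55 + 0.19×1.20 + 0.30×1.25 + 0.20×0.99 = 1.2815
MRP = 6.6% − 2.3% = 4.30%
E(R_P) = R_f + β_P × MRP = 2.3% + 1.2815 × 4.3% = 7.81%

7.81%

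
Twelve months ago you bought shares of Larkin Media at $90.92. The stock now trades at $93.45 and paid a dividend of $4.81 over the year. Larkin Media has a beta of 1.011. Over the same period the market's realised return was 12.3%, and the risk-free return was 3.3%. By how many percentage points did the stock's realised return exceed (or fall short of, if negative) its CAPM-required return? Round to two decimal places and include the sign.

Realised HPR = (P1 + D1 − P0) / P0 = (93.45 + 4.81 − 90.92) / 90.92 = 7.34 / 90.92 = 8.0730%
MRP = 12.3% − 3.3% = 9.00%
CAPM required = R_f + β·MRP = 3.3% + 1.011 × 9.0% = 12.3990%
α = realised − required = 8.0730% − 12.3990% = -4.33%

-4.33%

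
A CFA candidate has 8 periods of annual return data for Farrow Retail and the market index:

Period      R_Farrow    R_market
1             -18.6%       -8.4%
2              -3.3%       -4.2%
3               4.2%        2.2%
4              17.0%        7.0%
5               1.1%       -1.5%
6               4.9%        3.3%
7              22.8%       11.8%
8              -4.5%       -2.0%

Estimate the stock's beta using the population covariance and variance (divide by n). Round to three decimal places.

1.954

Mean R_i = (-18.6 − 3.3 + 4.2 + 17.0 + 1.1 + 4.9 + 22.8 − 4.5) / 8 = 2.9500%
Mean R_m = (-8.4 − 4.2 + 2.2 + 7.0 − 1.5 + 3.3 + 11.8 − 2.0) / 8 = 1.0250%
Σ(R_i − R̄_i)(R_m − R̄_m) = 566.7100  ⇒  Cov = 566.7100 / 8 = 70.8388
Σ(R_m − R̄_m)² = 290.0150  ⇒  Var(R_m) = 290.0150 / 8 = 36.2519
β = Cov / Var(R_m) = 70.8388 / 36.2519 = 1.9541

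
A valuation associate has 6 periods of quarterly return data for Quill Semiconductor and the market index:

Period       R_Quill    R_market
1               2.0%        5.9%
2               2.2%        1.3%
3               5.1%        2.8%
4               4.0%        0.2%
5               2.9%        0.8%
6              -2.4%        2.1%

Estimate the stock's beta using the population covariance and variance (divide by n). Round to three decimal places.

Mean R_i = (2.0 + 2.2 + 5.1 + 4.0 + 2.9 − 2.4) / 6 = 2.3000%
Mean R_m = (5.9 + 1.3 + 2.8 + 0.2 + 0.8 + 2.1) / 6 = 2.1833%
Σ(R_i − R̄_i)(R_m − R̄_m) = -3.1100  ⇒  Cov = -3.1100 / 6 = -0.5183
Σ(R_m − R̄_m)² = 20.8283  ⇒  Var(R_m) = 20.8283 / 6 = 3.4714
β = Cov / Var(R_m) = -0.5183 / 3.4714 = -0.1493

-0.149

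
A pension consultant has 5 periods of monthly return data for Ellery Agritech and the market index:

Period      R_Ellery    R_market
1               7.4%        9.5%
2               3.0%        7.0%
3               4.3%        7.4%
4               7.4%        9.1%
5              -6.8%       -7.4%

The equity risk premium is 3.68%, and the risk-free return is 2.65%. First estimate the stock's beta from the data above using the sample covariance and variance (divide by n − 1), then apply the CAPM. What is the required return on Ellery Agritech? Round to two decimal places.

5.63%

Mean R_i = (7.4 + 3.0 + 4.3 + 7.4 − 6.8) / 5 = 3.0600%
Mean R_m = (9.5 + 7.0 + 7.4 + 9.1 − 7.4) / 5 = 5.1200%
Σ(R_i − R̄_i)(R_m − R̄_m) = 162.4440  ⇒  Cov = 162.4440 / 4 = 40.6110
Σ(R_m − R̄_m)² = 200.5080  ⇒  Var(R_m) = 200.5080 / 4 = 50.1270
β = Cov / Var(R_m) = 40.6110 / 50.1270 = 0.8102
E(R) = R_f + β × MRP = 2.65% + 0.8102 × 3.68% = 5.63%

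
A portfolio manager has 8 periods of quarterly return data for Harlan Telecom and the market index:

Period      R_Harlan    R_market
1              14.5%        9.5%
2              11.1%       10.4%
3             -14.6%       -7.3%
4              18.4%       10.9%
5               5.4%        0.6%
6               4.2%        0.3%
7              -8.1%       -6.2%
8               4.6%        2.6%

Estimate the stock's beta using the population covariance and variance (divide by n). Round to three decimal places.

Mean R_i = (14.5 + 11.1 − 14.6 + 18.4 + 5.4 + 4.2 − 8.1 + 4.6) / 8 = 4.4375%
Mean R_m = (9.5 + 10.4 − 7.3 + 10.9 + 0.6 + 0.3 − 6.2 + 2.6) / 8 = 2.6000%
Σ(R_i − R̄_i)(R_m − R̄_m) = 534.7100  ⇒  Cov = 534.7100 / 8 = 66.8388
Σ(R_m − R̄_m)² = 362.0800  ⇒  Var(R_m) = 362.0800 / 8 = 45.2600
β = Cov / Var(R_m) = 66.8388 / 45.2600 = 1.4768

1.477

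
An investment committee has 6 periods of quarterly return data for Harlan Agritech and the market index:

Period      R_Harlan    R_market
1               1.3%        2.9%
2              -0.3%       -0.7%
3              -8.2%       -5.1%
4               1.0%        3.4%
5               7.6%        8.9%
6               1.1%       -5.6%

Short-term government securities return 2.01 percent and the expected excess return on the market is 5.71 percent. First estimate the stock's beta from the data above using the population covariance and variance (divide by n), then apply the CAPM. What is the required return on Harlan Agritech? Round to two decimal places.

6.04%

Mean R_i = (1.3 − 0.3 − 8.2 + 1.0 + 7.6 + 1.1) / 6 = 0.4167%
Mean R_m = (2.9 − 0.7 − 5.1 + 3.4 + 8.9 − 5.6) / 6 = 0.6333%
Σ(R_i − R̄_i)(R_m − R̄_m) = 109.0967  ⇒  Cov = 109.0967 / 6 = 18.1828
Σ(R_m − R̄_m)² = 154.6333  ⇒  Var(R_m) = 154.6333 / 6 = 25.7722
β = Cov / Var(R_m) = 18.1828 / 25.7722 = 0.7055
E(R) = R_f + β × MRP = 2.01% + 0.7055 × 5.71% = 6.04%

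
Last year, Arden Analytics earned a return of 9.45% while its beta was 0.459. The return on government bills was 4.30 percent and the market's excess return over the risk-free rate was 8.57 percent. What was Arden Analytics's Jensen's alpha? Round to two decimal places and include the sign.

CAPM benchmark = R_f + β(R_m − R_f) = 4.30% + 0.459 × 8.57% = 8.23363%
α = actual − benchmark = 9.45% − 8.23363% = +1.22%

+1.22%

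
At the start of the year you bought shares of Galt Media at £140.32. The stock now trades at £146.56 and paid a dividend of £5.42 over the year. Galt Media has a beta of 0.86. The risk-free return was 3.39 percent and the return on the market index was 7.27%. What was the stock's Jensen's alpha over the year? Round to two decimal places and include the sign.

Realised HPR = (P1 + D1 − P0) / P0 = (146.56 + 5.42 − 140.32) / 140.32 = 11.66 / 140.32 = 8.3096%
MRP = 7.27% − 3.39% = 3.88%
CAPM required = R_f + β·MRP = 3.39% + 0.86 × 3.88% = 6.7268%
α = realised − required = 8.3096% − 6.7268% = +1.58%

+1.58%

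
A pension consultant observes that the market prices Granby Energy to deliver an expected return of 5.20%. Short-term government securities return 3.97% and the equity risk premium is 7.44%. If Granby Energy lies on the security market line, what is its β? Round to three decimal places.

0.165

β = (E(R) − R_f) / MRP = (5.20% − 3.97%) / 7.44% = 1.23% / 7.44% = 0.165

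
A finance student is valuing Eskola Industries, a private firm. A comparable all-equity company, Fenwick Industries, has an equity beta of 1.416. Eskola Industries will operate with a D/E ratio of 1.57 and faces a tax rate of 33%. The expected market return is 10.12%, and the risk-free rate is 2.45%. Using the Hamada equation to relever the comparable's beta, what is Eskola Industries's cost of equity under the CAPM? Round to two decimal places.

24.74%

β_L = β_U × [1 + (1 − t)(D/E)] = 1.416 × [1 + (1 − 0.33) × 1.57]
    = 1.416 × [1 + 0.67 × 1.57] = 1.416 × 2.0519 = 2.9055
MRP = 10.12% − 2.45% = 7.67%
E(R) = R_f + β_L × MRP = 2.45% + 2.9055 × 7.67% = 24.74%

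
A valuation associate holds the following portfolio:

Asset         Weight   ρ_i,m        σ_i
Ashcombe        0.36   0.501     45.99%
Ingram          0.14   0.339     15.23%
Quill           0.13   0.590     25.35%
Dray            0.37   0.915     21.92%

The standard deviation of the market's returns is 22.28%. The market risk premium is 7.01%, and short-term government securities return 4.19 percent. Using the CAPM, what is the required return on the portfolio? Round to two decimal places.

β_Ashcombe = 0.501 × 45.99% / 22.28% = 1.0342
β_Ingram = 0.339 × 15.23% / 22.28% = 0.2317
β_Quill = 0.590 × 25.35% / 22.28% = 0.6713
β_Dray = 0.915 × 21.92% / 22.28% = 0.9002
β_P = Σ w_i β_i = 0.36×1.0342 + 0.14×0.2317 + 0.13×0.6713 + 0.37×0.9002 = 0.8251
E(R_P) = R_f + β_P × MRP = 4.19% + 0.8251 × 7.01% = 9.97%

9.97%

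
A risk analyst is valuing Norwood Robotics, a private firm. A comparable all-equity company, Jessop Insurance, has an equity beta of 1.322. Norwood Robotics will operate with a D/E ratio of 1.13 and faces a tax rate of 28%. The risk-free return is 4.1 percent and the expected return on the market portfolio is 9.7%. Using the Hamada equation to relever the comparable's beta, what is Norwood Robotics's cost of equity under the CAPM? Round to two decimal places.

β_L = β_U × [1 + (1 − t)(D/E)] = 1.322 × [1 + (1 − 0.28) × 1.13]
    = 1.322 × [1 + 0.72 × 1.13] = 1.322 × 1.8136 = 2.3976
MRP = 9.7% − 4.1% = 5.60%
E(R) = R_f + β_L × MRP = 4.1% + 2.3976 × 5.6% = 17.53%

17.53%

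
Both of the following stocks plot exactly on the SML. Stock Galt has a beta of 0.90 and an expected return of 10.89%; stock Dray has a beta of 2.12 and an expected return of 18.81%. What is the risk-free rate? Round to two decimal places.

Both satisfy E(R) = R_f + β·MRP, so the slope of the SML is
MRP = (18.81% − 10.89%) / (2.12 − 0.90) = 7.92% / 1.22 = 6.4918%
R_f = E(R_Galt) − β_Galt·MRP = 10.89% − 0.90 × 6.4918% = 5.0474%

5.05%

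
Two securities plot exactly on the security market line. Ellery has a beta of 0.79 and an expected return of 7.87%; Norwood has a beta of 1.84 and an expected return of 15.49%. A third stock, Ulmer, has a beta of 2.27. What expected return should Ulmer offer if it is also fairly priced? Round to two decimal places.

18.61%

MRP (SML slope) = (15.49% − 7.87%) / (1.84 − 0.79) = 7.62% / 1.05 = 7.2571%
R_f (intercept) = 7.87% − 0.79 × 7.2571% = 2.1369%
E(R_Ulmer) = R_f + β × MRP = 2.1369% + 2.27 × 7.2571% = 18.61%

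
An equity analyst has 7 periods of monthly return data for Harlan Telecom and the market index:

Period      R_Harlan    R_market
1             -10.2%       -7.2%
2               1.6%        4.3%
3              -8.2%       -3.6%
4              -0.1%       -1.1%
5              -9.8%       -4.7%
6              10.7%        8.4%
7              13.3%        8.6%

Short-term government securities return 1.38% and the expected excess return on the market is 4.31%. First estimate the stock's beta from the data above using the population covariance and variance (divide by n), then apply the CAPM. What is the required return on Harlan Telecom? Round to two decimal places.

7.67%

Mean R_i = (-10.2 + 1.6 − 8.2 − 0.1 − 9.8 + 10.7 + 13.3) / 7 = -0.3857%
Mean R_m = (-7.2 + 4.3 − 3.6 − 1.1 − 4.7 + 8.4 + 8.6) / 7 = 0.6714%
Σ(R_i − R̄_i)(R_m − R̄_m) = 362.0829  ⇒  Cov = 362.0829 / 7 = 51.7261
Σ(R_m − R̄_m)² = 247.9543  ⇒  Var(R_m) = 247.9543 / 7 = 35.4220
β = Cov / Var(R_m) = 51.7261 / 35.4220 = 1.4603
E(R) = R_f + β × MRP = 1.38% + 1.4603 × 4.31% = 7.67%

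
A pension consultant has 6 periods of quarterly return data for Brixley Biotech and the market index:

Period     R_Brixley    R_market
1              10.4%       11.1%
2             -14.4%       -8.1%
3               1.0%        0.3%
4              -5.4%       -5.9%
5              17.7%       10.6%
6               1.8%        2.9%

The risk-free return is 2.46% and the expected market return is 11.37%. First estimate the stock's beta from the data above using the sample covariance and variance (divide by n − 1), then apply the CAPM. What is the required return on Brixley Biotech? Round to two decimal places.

Mean R_i = (10.4 − 14.4 + 1.0 − 5.4 + 17.7 + 1.8) / 6 = 1.8500%
Mean R_m = (11.1 − 8.1 + 0.3 − 5.9 + 10.6 + 2.9) / 6 = 1.8167%
Σ(R_i − R̄_i)(R_m − R̄_m) = 436.9150  ⇒  Cov = 436.9150 / 5 = 87.3830
Σ(R_m − R̄_m)² = 324.6883  ⇒  Var(R_m) = 324.6883 / 5 = 64.9377
β = Cov / Var(R_m) = 87.3830 / 64.9377 = 1.3456
MRP = 11.37% − 2.46% = 8.91%
E(R) = R_f + β × MRP = 2.46% + 1.3456 × 8.91% = 14.45%

14.45%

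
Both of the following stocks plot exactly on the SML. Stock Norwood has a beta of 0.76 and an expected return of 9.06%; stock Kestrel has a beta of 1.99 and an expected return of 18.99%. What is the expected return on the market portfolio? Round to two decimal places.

11.00%

Both satisfy E(R) = R_f + β·MRP, so the slope of the SML is
MRP = (18.99% − 9.06%) / (1.99 − 0.76) = 9.93% / 1.23 = 8.0732%
R_f = E(R_Norwood) − β_Norwood·MRP = 9.06% − 0.76 × 8.0732% = 2.9244%
E(R_m) = R_f + MRP = 2.9244% + 8.0732% = 11.00%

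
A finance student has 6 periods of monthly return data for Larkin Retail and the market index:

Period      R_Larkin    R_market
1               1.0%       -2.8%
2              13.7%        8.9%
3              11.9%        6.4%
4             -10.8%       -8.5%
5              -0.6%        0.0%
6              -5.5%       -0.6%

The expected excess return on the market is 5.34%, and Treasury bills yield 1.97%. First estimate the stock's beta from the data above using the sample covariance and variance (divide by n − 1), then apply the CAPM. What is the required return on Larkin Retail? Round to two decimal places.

Mean R_i = (1.0 + 13.7 + 11.9 − 10.8 − 0.6 − 5.5) / 6 = 1.6167%
Mean R_m = (-2.8 + 8.9 + 6.4 − 8.5 + 0.0 − 0.6) / 6 = 0.5667%
Σ(R_i − R̄_i)(R_m − R̄_m) = 284.8933  ⇒  Cov = 284.8933 / 5 = 56.9787
Σ(R_m − R̄_m)² = 198.6933  ⇒  Var(R_m) = 198.6933 / 5 = 39.7387
β = Cov / Var(R_m) = 56.9787 / 39.7387 = 1.4338
E(R) = R_f + β × MRP = 1.97% + 1.4338 × 5.34% = 9.63%

9.63%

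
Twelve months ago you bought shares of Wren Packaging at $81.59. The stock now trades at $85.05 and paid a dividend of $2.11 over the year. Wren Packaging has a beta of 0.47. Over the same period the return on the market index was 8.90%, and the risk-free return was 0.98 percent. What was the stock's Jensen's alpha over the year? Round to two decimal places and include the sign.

Realised HPR = (P1 + D1 − P0) / P0 = (85.05 + 2.11 − 81.59) / 81.59 = 5.57 / 81.59 = 6.8268%
MRP = 8.90% − 0.98% = 7.92%
CAPM required = R_f + β·MRP = 0.98% + 0.47 × 7.92% = 4.7024%
α = realised − required = 6.8268% − 4.7024% = +2.12%

+2.12%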